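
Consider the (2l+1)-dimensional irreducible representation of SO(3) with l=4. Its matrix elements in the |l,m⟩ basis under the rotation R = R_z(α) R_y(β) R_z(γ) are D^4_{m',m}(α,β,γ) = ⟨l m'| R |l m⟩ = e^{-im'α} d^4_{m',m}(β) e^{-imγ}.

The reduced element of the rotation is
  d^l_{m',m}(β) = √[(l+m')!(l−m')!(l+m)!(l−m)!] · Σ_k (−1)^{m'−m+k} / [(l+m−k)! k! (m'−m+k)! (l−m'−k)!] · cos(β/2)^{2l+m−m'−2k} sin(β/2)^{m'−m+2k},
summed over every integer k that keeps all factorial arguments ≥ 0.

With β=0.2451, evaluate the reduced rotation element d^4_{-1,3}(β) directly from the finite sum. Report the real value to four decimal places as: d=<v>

d=0.0028

d^4_{-1,3}(β=0.2451) via the finite sum:
c=cos(0.245100/2)=0.992500, s=sin(0.245100/2)=0.122243; N=√[6·120·5040·1]=1904.940944
k: max(0,(3)−(-1))=4 … min(4+(3),4−(-1))=5
  k=4: (−1)^0·1904.9409/(144)·0.9925^4·0.1222^4 = +0.002866
  k=5: (−1)^1·1904.9409/(240)·0.9925^2·0.1222^6 = -0.000026
d^4_{-1,3}(0.2451) = +0.002866 -0.000026 = +0.002840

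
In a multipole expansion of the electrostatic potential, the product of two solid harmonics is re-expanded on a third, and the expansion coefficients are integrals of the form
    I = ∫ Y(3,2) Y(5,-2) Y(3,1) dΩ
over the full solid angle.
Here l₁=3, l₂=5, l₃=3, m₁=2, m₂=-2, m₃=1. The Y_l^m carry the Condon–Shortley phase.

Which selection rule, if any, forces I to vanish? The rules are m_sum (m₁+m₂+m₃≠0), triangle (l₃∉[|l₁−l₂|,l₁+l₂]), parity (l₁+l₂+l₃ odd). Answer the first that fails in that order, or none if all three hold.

azimuthal sum: 2 − 2 + 1 = 1  ✗
2 ≤ 3 ≤ 8 (triangle on l)
L = 3 + 5 + 3 = 11 (odd)

m_sum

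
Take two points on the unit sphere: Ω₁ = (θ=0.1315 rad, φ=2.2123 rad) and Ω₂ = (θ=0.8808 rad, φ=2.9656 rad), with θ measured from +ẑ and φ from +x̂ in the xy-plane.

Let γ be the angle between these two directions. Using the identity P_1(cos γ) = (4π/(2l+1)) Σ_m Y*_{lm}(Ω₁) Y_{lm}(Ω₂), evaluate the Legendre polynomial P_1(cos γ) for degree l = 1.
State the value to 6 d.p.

Addition theorem: P_1(cos γ) = (4π/3) Σ_m Y*_{lm}(Ω₁) Y_{lm}(Ω₂), m = −1…1:
  m=-1: Y*=-0.027109+0.036296i  Y=-0.262346-0.046654i  product +0.008805-0.008257i
  m=+0: Y*=+0.484384-0.000000i  Y=+0.311012+0.000000i  product +0.150649+0.000000i
  m=+1: Y*=+0.027109+0.036296i  Y=+0.262346-0.046654i  product +0.008805+0.008257i
Σ over m = +0.168260+0.000000i; ×(4π/3) → +0.704804+0.000000i. Real part: 0.704804

0.704804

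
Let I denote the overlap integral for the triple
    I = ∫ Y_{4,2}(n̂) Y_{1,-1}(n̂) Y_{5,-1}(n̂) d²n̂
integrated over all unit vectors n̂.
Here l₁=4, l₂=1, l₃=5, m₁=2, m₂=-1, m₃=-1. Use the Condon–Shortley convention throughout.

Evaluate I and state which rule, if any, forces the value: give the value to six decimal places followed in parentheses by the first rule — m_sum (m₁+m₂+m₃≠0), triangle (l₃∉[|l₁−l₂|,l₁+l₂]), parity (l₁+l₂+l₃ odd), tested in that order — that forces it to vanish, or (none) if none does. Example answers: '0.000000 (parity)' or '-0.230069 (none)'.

-0.120286 (none)

Rules hold: Σm=0, L=10 even, 3≤5≤5.
N = 9·3·11 = 297
Δ = 0!·8!·2!/11! = 1/495
Racah Σ t=0..0: t=0:+1/576 = 1/576
⇒ 3j(4 1 5; 0 0 0)² = 5/99, sgn -1
Racah Σ t=0..0: t=0:+1/2880 = 1/2880
⇒ 3j(4 1 5; 2 -1 -1)² = 2/165, sgn +1
4πI² = N·(3j₀)²·(3jₘ)² = 2/11
I = -1·√(0.181818/4π) = -0.12028562
No selection rule forces the value: the integral is nonzero (none).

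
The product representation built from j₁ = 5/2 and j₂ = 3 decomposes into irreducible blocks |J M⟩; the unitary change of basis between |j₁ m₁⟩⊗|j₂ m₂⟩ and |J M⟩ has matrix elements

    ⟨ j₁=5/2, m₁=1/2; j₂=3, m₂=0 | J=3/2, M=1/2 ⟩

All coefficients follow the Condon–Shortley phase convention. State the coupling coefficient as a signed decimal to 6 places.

j₁+j₂−J=4  J+j₁−j₂=1  J−j₁+j₂=2  j₁+j₂+J+1=8
(j₁±m₁, j₂±m₂, J±M) = (3,2,3,3,2,1)
P² = 144/35
sum k=1..2:
  [1] −1/12 = -1/12
  [2] +1/4 = 1/4
S = 1/6
C² = P²·S² = 4/35 ; C = +0.338062

+0.338062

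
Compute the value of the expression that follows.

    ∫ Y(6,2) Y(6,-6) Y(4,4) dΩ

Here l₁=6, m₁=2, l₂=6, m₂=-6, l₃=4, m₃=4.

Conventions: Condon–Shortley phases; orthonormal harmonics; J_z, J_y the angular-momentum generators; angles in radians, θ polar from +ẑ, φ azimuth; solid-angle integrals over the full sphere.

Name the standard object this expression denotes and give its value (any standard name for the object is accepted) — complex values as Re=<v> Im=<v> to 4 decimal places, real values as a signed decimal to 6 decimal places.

Gaunt coefficient, +0.056161

This is a Gaunt coefficient — the integral of a triple product of spherical harmonics over the sphere.
Checks pass: Σm=0; 16 even; l₃=4∈[0,12].
(2·6+1)(2·6+1)(2·4+1) = 1521
Δ: 8! 4! 4! / 17! → 1/15315300
sum: t=2:+1/829440 t=3:−1/25920 t=4:+1/9216 t=5:−1/25920 t=6:+1/829440 = 7/207360
3j²(6 6 4; 0 0 0) = Δ·Π!·Σ² = 28/2431  (sign +1)
sum: t=0:+1/23224320 = 1/23224320
3j²(6 6 4; 2 -6 4) = Δ·Π!·Σ² = 1/442  (sign +1)
combine: 4πI² = 1521·28/2431·1/442 = 126/3179
take √, sign +1: I = 0.05616103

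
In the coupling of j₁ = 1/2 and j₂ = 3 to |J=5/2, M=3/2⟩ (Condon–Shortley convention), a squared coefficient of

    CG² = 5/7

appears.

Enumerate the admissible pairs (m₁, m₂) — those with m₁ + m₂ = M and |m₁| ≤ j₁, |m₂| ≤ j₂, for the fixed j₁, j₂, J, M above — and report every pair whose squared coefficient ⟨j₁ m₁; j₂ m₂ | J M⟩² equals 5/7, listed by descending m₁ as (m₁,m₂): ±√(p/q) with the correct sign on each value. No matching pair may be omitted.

Admissible pairs with m₁+m₂ = M = 3/2: (-1/2,2), (1/2,1)
  (m₁,m₂)=(1/2,1): CG² = 2/7, CG = +√(2/7)
  (m₁,m₂)=(-1/2,2): CG² = 5/7, CG = −√(5/7)   ← matches the target
Pairs with CG² = 5/7: (-1/2,2): −√(5/7)

(-1/2,2): −√(5/7)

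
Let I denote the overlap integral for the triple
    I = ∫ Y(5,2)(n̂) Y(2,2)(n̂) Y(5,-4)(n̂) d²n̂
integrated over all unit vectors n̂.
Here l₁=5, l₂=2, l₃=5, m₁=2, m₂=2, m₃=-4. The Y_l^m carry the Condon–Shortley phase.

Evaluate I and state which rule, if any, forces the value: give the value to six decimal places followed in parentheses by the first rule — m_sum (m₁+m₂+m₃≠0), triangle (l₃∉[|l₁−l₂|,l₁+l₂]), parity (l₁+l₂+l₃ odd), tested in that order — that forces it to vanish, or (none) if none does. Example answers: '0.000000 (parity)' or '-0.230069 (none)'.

-0.137240 (none)

Checks pass: Σm=0; 12 even; l₃=5∈[3,7].
(2·5+1)(2·2+1)(2·5+1) = 605
Δ: 2! 8! 2! / 13! → 1/38610
sum: t=0:+1/2880 t=1:−1/576 t=2:+1/2880 = -1/960
3j²(5 2 5; 0 0 0) = Δ·Π!·Σ² = 10/429  (sign +1)
sum: t=2:+1/20160 = 1/20160
3j²(5 2 5; 2 2 -4) = Δ·Π!·Σ² = 12/715  (sign -1)
combine: 4πI² = 605·10/429·12/715 = 40/169
take √, sign -1: I = -0.13724032
No selection rule forces the value: the integral is nonzero (none).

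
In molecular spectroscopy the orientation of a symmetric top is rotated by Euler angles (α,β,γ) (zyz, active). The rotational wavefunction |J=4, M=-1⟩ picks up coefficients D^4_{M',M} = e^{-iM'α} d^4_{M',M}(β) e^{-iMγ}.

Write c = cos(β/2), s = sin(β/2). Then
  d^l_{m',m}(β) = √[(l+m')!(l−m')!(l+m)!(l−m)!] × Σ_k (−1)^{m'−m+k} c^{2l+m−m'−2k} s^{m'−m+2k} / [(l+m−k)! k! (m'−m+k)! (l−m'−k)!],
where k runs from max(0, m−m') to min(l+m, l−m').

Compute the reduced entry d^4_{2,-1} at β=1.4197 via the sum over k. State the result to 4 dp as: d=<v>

d=-0.0551

d^4_{2,-1}(β=1.4197) via the finite sum:
c=cos(1.419700/2)=0.758460, s=sin(1.419700/2)=0.651720; N=√[720·2·6·120]=1018.233765
Admissible k: 0..2 (factorial args all ≥0)
  k=0: (−1)^3·1018.2338/(72)·0.7585^5·0.6517^3 = -0.982563
  k=1: (−1)^4·1018.2338/(48)·0.7585^3·0.6517^5 = +1.088201
  k=2: (−1)^5·1018.2338/(240)·0.7585^1·0.6517^7 = -0.160693
d^4_{2,-1}(1.4197) = -0.982563 +1.088201 -0.160693 = -0.055055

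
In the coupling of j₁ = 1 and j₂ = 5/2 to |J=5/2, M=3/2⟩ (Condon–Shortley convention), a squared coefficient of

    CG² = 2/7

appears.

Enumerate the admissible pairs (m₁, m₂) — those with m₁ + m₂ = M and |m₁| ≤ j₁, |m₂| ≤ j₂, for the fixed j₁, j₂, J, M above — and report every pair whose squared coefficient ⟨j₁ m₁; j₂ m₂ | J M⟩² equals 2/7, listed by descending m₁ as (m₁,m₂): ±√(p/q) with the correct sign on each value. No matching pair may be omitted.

Admissible pairs with m₁+m₂ = M = 3/2: (-1,5/2), (0,3/2), (1,1/2)
  (m₁,m₂)=(1,1/2): CG² = 16/35, CG = +√(16/35)
  (m₁,m₂)=(0,3/2): CG² = 9/35, CG = −√(9/35)
  (m₁,m₂)=(-1,5/2): CG² = 2/7, CG = −√(2/7)   ← matches the target
Pairs with CG² = 2/7: (-1,5/2): −√(2/7)

(-1,5/2): −√(2/7)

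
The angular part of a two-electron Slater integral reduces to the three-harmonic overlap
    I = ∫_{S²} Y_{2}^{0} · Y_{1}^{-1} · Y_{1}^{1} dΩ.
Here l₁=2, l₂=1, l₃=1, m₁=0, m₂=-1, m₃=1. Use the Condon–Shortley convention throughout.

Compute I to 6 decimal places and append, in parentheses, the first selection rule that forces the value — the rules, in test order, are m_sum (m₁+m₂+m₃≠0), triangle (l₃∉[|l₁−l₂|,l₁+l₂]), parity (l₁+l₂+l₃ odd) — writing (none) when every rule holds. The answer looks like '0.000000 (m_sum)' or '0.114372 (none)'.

Checks pass: Σm=0; 4 even; l₃=1∈[1,3].
(2·2+1)(2·1+1)(2·1+1) = 45
Δ: 2! 2! 0! / 5! → 1/30
sum: t=1:−1/1 = -1/1
3j²(2 1 1; 0 0 0) = Δ·Π!·Σ² = 2/15  (sign +1)
sum: t=0:+1/4 = 1/4
3j²(2 1 1; 0 -1 1) = Δ·Π!·Σ² = 1/30  (sign +1)
combine: 4πI² = 45·2/15·1/30 = 1/5
take √, sign +1: I = 0.12615663
No selection rule forces the value: the integral is nonzero (none).

0.126157 (none)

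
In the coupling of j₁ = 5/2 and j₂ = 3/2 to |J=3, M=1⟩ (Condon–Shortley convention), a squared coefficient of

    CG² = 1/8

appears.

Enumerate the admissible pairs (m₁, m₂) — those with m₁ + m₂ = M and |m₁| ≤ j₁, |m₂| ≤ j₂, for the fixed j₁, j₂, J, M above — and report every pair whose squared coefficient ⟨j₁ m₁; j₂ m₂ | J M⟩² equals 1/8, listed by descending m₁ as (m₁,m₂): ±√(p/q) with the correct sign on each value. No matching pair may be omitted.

Admissible pairs with m₁+m₂ = M = 1: (-1/2,3/2), (1/2,1/2), (3/2,-1/2), (5/2,-3/2)
  (m₁,m₂)=(5/2,-3/2): CG² = 1/8, CG = +√(1/8)   ← matches the target
  (m₁,m₂)=(3/2,-1/2): CG² = 49/120, CG = +√(49/120)
  (m₁,m₂)=(1/2,1/2): CG² = 1/60, CG = −√(1/60)
  (m₁,m₂)=(-1/2,3/2): CG² = 9/20, CG = −√(9/20)
Pairs with CG² = 1/8: (5/2,-3/2): +√(1/8)

(5/2,-3/2): +√(1/8)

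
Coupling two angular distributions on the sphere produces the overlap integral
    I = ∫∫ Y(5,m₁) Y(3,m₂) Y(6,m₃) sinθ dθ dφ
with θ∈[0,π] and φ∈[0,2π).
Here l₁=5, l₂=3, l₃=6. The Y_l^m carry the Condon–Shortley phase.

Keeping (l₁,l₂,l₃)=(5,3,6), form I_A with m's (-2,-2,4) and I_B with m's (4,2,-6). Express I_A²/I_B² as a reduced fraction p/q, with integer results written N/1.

2/11

Same 5,3,6: normalisation and zero-m 3j drop out of the ratio.
A: Δ: 2! 8! 4! / 15! → 1/675675; sum: t=0:+1/60480 t=1:−1/34560 = -1/80640; 3j²(5 3 6; -2 -2 4) = Δ·Π!·Σ² = 6/1001  (sign -1)
B: Δ: 2! 8! 4! / 15! → 1/675675; sum: t=1:−1/967680 = -1/967680; 3j²(5 3 6; 4 2 -6) = Δ·Π!·Σ² = 3/91  (sign -1)
I_A²/I_B² = (6/1001)/(3/91) = 2/11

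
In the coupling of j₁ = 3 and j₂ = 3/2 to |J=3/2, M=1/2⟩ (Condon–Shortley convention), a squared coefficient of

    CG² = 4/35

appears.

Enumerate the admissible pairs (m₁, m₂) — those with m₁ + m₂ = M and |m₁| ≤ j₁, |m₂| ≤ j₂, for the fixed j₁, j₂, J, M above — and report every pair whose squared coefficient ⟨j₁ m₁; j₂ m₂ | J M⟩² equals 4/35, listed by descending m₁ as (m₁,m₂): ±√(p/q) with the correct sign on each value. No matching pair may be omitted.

(-1,3/2): −√(4/35)

Admissible pairs with m₁+m₂ = M = 1/2: (-1,3/2), (0,1/2), (1,-1/2), (2,-3/2)
  (m₁,m₂)=(2,-3/2): CG² = 2/7, CG = +√(2/7)
  (m₁,m₂)=(1,-1/2): CG² = 12/35, CG = −√(12/35)
  (m₁,m₂)=(0,1/2): CG² = 9/35, CG = +√(9/35)
  (m₁,m₂)=(-1,3/2): CG² = 4/35, CG = −√(4/35)   ← matches the target
Pairs with CG² = 4/35: (-1,3/2): −√(4/35)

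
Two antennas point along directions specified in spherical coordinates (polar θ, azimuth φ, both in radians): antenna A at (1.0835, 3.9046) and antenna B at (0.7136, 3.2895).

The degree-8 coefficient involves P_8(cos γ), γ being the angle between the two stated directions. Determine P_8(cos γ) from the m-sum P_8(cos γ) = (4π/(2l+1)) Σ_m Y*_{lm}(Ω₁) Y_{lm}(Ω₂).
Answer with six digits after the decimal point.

Addition theorem: P_8(cos γ) = (4π/17) Σ_m Y*_{lm}(Ω₁) Y_{lm}(Ω₂), m = −8…8:
  m=-8: (0.188459, -0.034124) × (0.006564, -0.016081) = (0.000688, -0.003255)  (running Σ = (0.000688, -0.003255))
  m=-7: (-0.238736, 0.328354) × (-0.040941, 0.069011) = (-0.012886, -0.029919)  (running Σ = (-0.012198, -0.033173))
  m=-6: (-0.054918, -0.406320) × (0.141563, -0.173863) = (-0.078418, -0.047972)  (running Σ = (-0.090616, -0.081145))
  m=-5: (0.046282, 0.036927) × (-0.304139, 0.277448) = (-0.024322, 0.001610)  (running Σ = (-0.114938, -0.079535))
  m=-4: (0.323674, -0.029067) × (0.380054, -0.255365) = (0.115591, -0.093702)  (running Σ = (0.000653, -0.173237))
  m=-3: (-0.153312, 0.175428) × (-0.147159, 0.069950) = (0.010290, -0.036540)  (running Σ = (0.010943, -0.209777))
  m=-2: (0.009789, 0.218452) × (-0.284655, 0.086750) = (-0.021737, -0.061334)  (running Σ = (-0.010794, -0.271111))
  m=-1: (-0.203548, -0.194631) × (0.319014, -0.047532) = (-0.074186, -0.052415)  (running Σ = (-0.084980, -0.323526))
  m=0: (-0.180437, -0.000000) × (0.205613, 0.000000) = (-0.037100, -0.000000)  (running Σ = (-0.122080, -0.323526))
  m=1: (0.203548, -0.194631) × (-0.319014, -0.047532) = (-0.074186, 0.052415)  (running Σ = (-0.196266, -0.271111))
  m=2: (0.009789, -0.218452) × (-0.284655, -0.086750) = (-0.021737, 0.061334)  (running Σ = (-0.218003, -0.209777))
  m=3: (0.153312, 0.175428) × (0.147159, 0.069950) = (0.010290, 0.036540)  (running Σ = (-0.207713, -0.173237))
  m=4: (0.323674, 0.029067) × (0.380054, 0.255365) = (0.115591, 0.093702)  (running Σ = (-0.092122, -0.079535))
  m=5: (-0.046282, 0.036927) × (0.304139, 0.277448) = (-0.024322, -0.001610)  (running Σ = (-0.116444, -0.081145))
  m=6: (-0.054918, 0.406320) × (0.141563, 0.173863) = (-0.078418, 0.047972)  (running Σ = (-0.194862, -0.033173))
  m=7: (0.238736, 0.328354) × (0.040941, 0.069011) = (-0.012886, 0.029919)  (running Σ = (-0.207748, -0.003255))
  m=8: (0.188459, 0.034124) × (0.006564, 0.016081) = (0.000688, 0.003255)  (running Σ = (-0.207060, 0.000000))
Σ over m = (-0.207060, 0.000000); ×(4π/17) → (-0.153058, 0.000000). Real part: -0.153058

-0.153058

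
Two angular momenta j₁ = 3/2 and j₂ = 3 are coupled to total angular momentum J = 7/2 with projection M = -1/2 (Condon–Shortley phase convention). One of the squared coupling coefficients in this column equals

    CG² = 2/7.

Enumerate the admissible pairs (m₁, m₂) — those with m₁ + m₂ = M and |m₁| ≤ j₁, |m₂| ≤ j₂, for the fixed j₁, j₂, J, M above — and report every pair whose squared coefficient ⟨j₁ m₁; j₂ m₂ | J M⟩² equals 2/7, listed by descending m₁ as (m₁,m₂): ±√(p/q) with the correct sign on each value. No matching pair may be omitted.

Admissible pairs with m₁+m₂ = M = -1/2: (-3/2,1), (-1/2,0), (1/2,-1), (3/2,-2)
  (m₁,m₂)=(3/2,-2): CG² = 5/21, CG = +√(5/21)
  (m₁,m₂)=(1/2,-1): CG² = 2/7, CG = +√(2/7)   ← matches the target
  (m₁,m₂)=(-1/2,0): CG² = 2/21, CG = −√(2/21)
  (m₁,m₂)=(-3/2,1): CG² = 8/21, CG = −√(8/21)
Pairs with CG² = 2/7: (1/2,-1): +√(2/7)

(1/2,-1): +√(2/7)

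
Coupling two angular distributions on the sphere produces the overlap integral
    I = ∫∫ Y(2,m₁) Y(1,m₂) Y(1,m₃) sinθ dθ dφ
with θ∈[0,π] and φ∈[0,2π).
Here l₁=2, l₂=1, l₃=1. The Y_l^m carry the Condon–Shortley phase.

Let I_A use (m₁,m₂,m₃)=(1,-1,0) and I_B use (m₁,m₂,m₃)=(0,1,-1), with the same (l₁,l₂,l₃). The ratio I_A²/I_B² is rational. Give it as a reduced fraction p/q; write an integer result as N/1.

Same 2,1,1: normalisation and zero-m 3j drop out of the ratio.
A: Δ: 2! 2! 0! / 5! → 1/30; sum: t=0:+1/2 = 1/2; 3j²(2 1 1; 1 -1 0) = Δ·Π!·Σ² = 1/10  (sign -1)
B: Δ: 2! 2! 0! / 5! → 1/30; sum: t=2:+1/4 = 1/4; 3j²(2 1 1; 0 1 -1) = Δ·Π!·Σ² = 1/30  (sign +1)
I_A²/I_B² = (1/10)/(1/30) = 3/1

3/1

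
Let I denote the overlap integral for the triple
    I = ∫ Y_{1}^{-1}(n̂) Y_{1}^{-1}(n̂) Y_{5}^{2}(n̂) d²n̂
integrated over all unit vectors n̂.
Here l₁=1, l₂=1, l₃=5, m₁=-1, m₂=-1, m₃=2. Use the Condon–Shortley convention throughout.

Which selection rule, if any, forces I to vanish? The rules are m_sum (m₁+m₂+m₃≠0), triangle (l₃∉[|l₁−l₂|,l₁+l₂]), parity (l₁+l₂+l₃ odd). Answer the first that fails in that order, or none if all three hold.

triangle

m₁+m₂+m₃ = -1 − 1 + 2 = 0  ✓
triangle: need |l₁−l₂| ≤ l₃ ≤ l₁+l₂ = [0,2]; l₃=5 is outside  ✗
parity: l₁+l₂+l₃ = 7 is odd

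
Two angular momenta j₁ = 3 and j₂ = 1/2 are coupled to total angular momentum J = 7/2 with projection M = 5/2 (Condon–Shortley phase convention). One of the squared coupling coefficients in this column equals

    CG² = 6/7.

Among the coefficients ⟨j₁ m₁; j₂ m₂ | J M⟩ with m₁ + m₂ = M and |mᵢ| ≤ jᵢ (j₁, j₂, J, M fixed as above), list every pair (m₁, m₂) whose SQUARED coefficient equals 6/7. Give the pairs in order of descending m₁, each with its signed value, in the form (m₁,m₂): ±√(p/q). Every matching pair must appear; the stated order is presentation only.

(2,1/2): +√(6/7)

Admissible pairs with m₁+m₂ = M = 5/2: (2,1/2), (3,-1/2)
  (m₁,m₂)=(3,-1/2): CG² = 1/7, CG = +√(1/7)
  (m₁,m₂)=(2,1/2): CG² = 6/7, CG = +√(6/7)   ← matches the target
Pairs with CG² = 6/7: (2,1/2): +√(6/7)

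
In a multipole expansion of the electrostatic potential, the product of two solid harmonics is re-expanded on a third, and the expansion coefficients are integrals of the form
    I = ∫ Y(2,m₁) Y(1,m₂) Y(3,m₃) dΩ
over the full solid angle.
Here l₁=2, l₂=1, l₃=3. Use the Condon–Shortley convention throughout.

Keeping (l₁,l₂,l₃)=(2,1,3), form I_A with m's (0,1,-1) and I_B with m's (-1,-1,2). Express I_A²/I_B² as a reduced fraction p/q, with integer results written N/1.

3/5

l's match ⇒ only the (l;m) 3-j factors differ between A and B.
A: triangle coeff Δ(2,1,3) = 1/105; Σ_t [0,0]: t=0:+1/8 = 1/8; (3j)²=2/35 [(2 1 3; 0 1 -1)], sign=+1
B: triangle coeff Δ(2,1,3) = 1/105; Σ_t [0,0]: t=0:+1/12 = 1/12; (3j)²=2/21 [(2 1 3; -1 -1 2)], sign=-1
I_A²/I_B² = (2/35)/(2/21) = 3/5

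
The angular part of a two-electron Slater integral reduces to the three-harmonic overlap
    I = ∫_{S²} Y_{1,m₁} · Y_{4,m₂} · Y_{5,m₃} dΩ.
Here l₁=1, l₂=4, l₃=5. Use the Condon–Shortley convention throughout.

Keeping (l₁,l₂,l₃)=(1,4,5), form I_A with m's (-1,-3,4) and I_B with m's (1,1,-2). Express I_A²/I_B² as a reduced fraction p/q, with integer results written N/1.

Same 1,4,5: normalisation and zero-m 3j drop out of the ratio.
A: Δ: 0! 2! 8! / 11! → 1/495; sum: t=0:+1/10080 = 1/10080; 3j²(1 4 5; -1 -3 4) = Δ·Π!·Σ² = 4/55  (sign -1)
B: Δ: 0! 2! 8! / 11! → 1/495; sum: t=0:+1/1440 = 1/1440; 3j²(1 4 5; 1 1 -2) = Δ·Π!·Σ² = 7/165  (sign -1)
I_A²/I_B² = (4/55)/(7/165) = 12/7

12/7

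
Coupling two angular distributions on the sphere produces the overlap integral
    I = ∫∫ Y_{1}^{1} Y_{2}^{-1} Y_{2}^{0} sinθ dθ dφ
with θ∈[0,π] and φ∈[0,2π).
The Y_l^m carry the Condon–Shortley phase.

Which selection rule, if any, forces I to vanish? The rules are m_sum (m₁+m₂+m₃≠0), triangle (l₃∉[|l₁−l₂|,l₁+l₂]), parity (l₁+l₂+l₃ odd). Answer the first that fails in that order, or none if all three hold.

parity

azimuthal sum: 1 − 1 + 0 = 0  ✓
1 ≤ 2 ≤ 3 (triangle on l)  ✓
L = 1 + 2 + 2 = 5 (odd)  ✗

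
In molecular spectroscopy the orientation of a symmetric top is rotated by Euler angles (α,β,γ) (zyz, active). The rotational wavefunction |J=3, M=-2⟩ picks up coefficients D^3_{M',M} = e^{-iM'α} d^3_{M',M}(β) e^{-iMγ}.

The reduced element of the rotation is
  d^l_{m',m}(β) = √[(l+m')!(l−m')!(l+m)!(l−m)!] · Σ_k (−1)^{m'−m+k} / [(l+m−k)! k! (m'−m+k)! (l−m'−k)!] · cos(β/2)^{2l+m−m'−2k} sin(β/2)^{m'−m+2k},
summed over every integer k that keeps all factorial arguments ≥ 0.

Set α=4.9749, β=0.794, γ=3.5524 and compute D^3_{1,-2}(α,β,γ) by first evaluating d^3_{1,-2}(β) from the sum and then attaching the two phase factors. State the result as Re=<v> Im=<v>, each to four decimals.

Split into d^3_{1,-2}(β=0.7940) × two z-phases.
With c≡cos(β/2)=0.922225 and s≡sin(β/2)=0.386653, N=[24·2·1·120]^{1/2}=75.894664
k∈{0,1} keeps every argument non-negative
  k=0: (−1)^3·75.8947/(12)·0.9222^3·0.3867^3 = -0.286752
  k=1: (−1)^4·75.8947/(24)·0.9222^1·0.3867^5 = +0.025203
d^3_{1,-2}(0.7940) = -0.286752 +0.025203 = -0.261549
D = (+0.259506+0.965741i)·(-0.261549)·(+0.681040+0.732246i) = +0.138733-0.221723i

Re=0.1387 Im=-0.2217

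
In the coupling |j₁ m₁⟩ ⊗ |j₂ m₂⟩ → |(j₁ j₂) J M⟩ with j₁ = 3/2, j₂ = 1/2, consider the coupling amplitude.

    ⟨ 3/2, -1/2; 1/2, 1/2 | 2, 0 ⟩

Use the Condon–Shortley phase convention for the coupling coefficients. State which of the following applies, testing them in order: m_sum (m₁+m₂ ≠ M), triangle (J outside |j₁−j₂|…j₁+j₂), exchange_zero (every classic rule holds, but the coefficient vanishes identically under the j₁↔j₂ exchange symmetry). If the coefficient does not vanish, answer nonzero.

m-sum: m₁+m₂ = -1/2+1/2 = 0, M = 0  ✓
triangle: |j₁−j₂| = 1 ≤ J = 2 ≤ j₁+j₂ = 2  ✓
exchange: j₁≠j₂ or m₁≠m₂ — the exchange symmetry imposes no constraint here
value check: CG = +√(1/2) = +0.707107 ≠ 0

nonzero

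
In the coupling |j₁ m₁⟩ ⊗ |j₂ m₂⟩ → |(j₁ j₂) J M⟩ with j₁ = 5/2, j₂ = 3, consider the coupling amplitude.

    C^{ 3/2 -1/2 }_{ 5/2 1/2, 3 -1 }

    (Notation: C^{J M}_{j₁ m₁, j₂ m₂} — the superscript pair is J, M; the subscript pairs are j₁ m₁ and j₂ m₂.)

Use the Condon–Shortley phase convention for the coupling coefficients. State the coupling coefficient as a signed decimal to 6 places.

j₁+j₂−J=4  J+j₁−j₂=1  J−j₁+j₂=2  j₁+j₂+J+1=8
(j₁±m₁, j₂±m₂, J±M) = (3,2,2,4,1,2)
P² = 192/35
sum k=1..2:
  [1] −1/6 = -1/6
  [2] +1/8 = 1/8
S = -1/24
C² = P²·S² = 1/105 ; C = -0.097590

−√(1/105) ≈ -0.097590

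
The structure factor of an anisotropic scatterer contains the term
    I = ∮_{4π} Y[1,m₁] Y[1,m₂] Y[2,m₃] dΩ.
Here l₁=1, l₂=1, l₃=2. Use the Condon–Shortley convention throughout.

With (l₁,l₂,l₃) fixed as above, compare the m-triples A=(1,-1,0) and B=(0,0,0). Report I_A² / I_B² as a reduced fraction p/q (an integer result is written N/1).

1/4

Same 1,1,2: normalisation and zero-m 3j drop out of the ratio.
A: Δ: 0! 2! 2! / 5! → 1/30; sum: t=0:+1/4 = 1/4; 3j²(1 1 2; 1 -1 0) = Δ·Π!·Σ² = 1/30  (sign +1)
B: Δ: 0! 2! 2! / 5! → 1/30; sum: t=0:+1/1 = 1/1; 3j²(1 1 2; 0 0 0) = Δ·Π!·Σ² = 2/15  (sign +1)
I_A²/I_B² = (1/30)/(2/15) = 1/4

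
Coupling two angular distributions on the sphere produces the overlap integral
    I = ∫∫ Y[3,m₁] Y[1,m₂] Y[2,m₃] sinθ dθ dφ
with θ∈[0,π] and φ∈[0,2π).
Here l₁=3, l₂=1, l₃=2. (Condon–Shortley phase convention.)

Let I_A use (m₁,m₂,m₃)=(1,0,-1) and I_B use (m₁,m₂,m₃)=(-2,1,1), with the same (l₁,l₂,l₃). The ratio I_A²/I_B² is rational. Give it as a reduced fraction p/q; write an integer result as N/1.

Shared (l₁,l₂,l₃)=(3,1,2): N and (l;000)² cancel in I_A²/I_B².
A: Δ = 2!·4!·0!/7! = 1/105; Racah Σ t=1..1: t=1:−1/6 = -1/6; ⇒ 3j(3 1 2; 1 0 -1)² = 8/105, sgn +1
B: Δ = 2!·4!·0!/7! = 1/105; Racah Σ t=2..2: t=2:+1/12 = 1/12; ⇒ 3j(3 1 2; -2 1 1)² = 2/21, sgn -1
I_A²/I_B² = (8/105)/(2/21) = 4/5

4/5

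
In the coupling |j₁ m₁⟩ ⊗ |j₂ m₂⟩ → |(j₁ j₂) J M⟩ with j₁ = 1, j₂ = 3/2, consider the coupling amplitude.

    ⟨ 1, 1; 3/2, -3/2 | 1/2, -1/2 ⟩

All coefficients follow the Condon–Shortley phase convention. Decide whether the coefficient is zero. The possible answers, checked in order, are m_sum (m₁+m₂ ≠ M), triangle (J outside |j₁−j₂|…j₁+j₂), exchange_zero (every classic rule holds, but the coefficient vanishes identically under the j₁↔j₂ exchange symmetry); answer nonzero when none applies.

nonzero

m-sum: m₁+m₂ = 1+(-3/2) = -1/2, M = -1/2  ✓
triangle: |j₁−j₂| = 1/2 ≤ J = 1/2 ≤ j₁+j₂ = 5/2  ✓
exchange: j₁≠j₂ or m₁≠m₂ — the exchange symmetry imposes no constraint here
value check: CG = +√(1/2) = +0.707107 ≠ 0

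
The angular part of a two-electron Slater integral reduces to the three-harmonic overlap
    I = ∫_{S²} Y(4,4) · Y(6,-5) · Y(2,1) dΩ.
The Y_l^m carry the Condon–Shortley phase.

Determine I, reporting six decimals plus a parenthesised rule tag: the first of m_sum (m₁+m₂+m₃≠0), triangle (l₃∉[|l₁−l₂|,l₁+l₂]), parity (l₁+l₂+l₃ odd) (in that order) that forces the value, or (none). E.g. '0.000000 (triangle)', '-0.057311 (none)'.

-0.204295 (none)

m-sum 0 ✓  L=12 even ✓  2≤2≤10 ✓
Π(2lᵢ+1) = 9×13×5 = 585
triangle coeff Δ(4,6,2) = 1/6435
Σ_t [4,4]: t=4:+1/2304 = 1/2304
(3j)²=5/143 [(4 6 2; 0 0 0)], sign=+1
Σ_t [0,0]: t=0:+1/241920 = 1/241920
(3j)²=1/39 [(4 6 2; 4 -5 1)], sign=-1
⇒ 4πI² = 75/143
I = (-1)√(75/143/(4π)) = -0.20429497
No selection rule forces the value: the integral is nonzero (none).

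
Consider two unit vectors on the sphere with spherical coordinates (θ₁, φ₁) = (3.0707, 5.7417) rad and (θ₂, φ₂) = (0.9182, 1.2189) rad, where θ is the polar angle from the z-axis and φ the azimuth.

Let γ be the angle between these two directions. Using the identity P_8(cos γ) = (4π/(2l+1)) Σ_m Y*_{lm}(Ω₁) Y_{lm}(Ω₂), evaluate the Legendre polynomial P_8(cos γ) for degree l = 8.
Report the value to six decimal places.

Summing Y*_{l m}(θ₁,φ₁)·Y_{l m}(θ₂,φ₂) over m ∈ [−8, 8]; prefactor 4π/(2·8+1) = 0.739198:
  m=-8: Y*=(-0.000000, 0.000000)  Y=(-0.077518, 0.026242)  product (0.000000, -0.000000)
  m=-7: Y*=(0.000000, -0.000000)  Y=(-0.156998, -0.194815)  product (-0.000000, -0.000000)
  m=-6: Y*=(-0.000001, 0.000000)  Y=(0.220794, -0.367855)  product (-0.000000, 0.000000)
  m=-5: Y*=(0.000016, 0.000007)  Y=(0.388691, 0.074223)  product (0.000006, 0.000004)
  m=-4: Y*=(-0.000188, -0.000278)  Y=(0.005499, 0.033394)  product (0.000008, -0.000008)
  m=-3: Y*=(0.000261, 0.004867)  Y=(0.297339, -0.168319)  product (0.000897, 0.001403)
  m=-2: Y*=(0.023608, -0.044494)  Y=(0.171643, 0.145689)  product (0.010535, -0.004198)
  m=-1: Y*=(-0.286548, 0.172344)  Y=(0.085998, -0.234213)  product (0.015723, 0.081934)
  m=+0: Y*=(1.060222, -0.000000)  Y=(0.266936, 0.000000)  product (0.283011, 0.000000)
  m=+1: Y*=(0.286548, 0.172344)  Y=(-0.085998, -0.234213)  product (0.015723, -0.081934)
  m=+2: Y*=(0.023608, 0.044494)  Y=(0.171643, -0.145689)  product (0.010535, 0.004198)
  m=+3: Y*=(-0.000261, 0.004867)  Y=(-0.297339, -0.168319)  product (0.000897, -0.001403)
  m=+4: Y*=(-0.000188, 0.000278)  Y=(0.005499, -0.033394)  product (0.000008, 0.000008)
  m=+5: Y*=(-0.000016, 0.000007)  Y=(-0.388691, 0.074223)  product (0.000006, -0.000004)
  m=+6: Y*=(-0.000001, -0.000000)  Y=(0.220794, 0.367855)  product (-0.000000, -0.000000)
  m=+7: Y*=(-0.000000, -0.000000)  Y=(0.156998, -0.194815)  product (-0.000000, 0.000000)
  m=+8: Y*=(-0.000000, -0.000000)  Y=(-0.077518, -0.026242)  product (0.000000, 0.000000)
Σ over m = (0.337347, -0.000000); ×(4π/17) → (0.249366, -0.000000). Real part: 0.249366

0.249366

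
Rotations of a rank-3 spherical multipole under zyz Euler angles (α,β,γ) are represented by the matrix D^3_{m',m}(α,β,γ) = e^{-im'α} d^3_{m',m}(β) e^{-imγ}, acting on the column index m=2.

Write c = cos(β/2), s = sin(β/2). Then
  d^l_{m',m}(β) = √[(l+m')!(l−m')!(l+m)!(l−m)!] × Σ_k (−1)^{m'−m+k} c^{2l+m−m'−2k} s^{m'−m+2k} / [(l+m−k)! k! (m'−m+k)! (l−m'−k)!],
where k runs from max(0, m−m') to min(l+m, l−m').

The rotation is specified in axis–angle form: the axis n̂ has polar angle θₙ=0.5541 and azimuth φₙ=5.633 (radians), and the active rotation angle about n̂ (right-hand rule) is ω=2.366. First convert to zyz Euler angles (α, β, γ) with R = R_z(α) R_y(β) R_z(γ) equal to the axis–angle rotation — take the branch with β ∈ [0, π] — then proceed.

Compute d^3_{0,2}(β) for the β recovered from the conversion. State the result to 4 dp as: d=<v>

d=0.5209

Axis–angle → zyz. n̂ = (sinθₙcosφₙ, sinθₙsinφₙ, cosθₙ) = (+0.418823, -0.318513, +0.850374), ω = 2.3660.
R = I cosω + sinω [n̂]ₓ + (1−cosω) n̂n̂ᵀ gives
  R = [-0.413348, -0.824030, +0.387450; +0.366731, -0.540119, -0.757483; +0.833458, -0.171014, +0.525454]
β = atan2(√(R₁₃²+R₂₃²), R₃₃) = 1.017547; α = atan2(R₂₃, R₁₃) mod 2π = 5.185192; γ = atan2(R₃₂, −R₃₁) mod 2π = 3.343970
d^3_{0,2}(β=1.0175) via the finite sum:
c=cos(1.017547/2)=0.873343, s=sin(1.017547/2)=0.487107; N=√[6·6·120·1]=65.726707
The bounds max(0,m−m')=2 and min(l+m,l−m')=3 give 2 terms
  k=2: (−1)^0·65.7267/(12)·0.8733^4·0.4871^2 = +0.756044
  k=3: (−1)^1·65.7267/(12)·0.8733^2·0.4871^4 = -0.235194
d^3_{0,2}(1.0175) = +0.756044 -0.235194 = +0.520850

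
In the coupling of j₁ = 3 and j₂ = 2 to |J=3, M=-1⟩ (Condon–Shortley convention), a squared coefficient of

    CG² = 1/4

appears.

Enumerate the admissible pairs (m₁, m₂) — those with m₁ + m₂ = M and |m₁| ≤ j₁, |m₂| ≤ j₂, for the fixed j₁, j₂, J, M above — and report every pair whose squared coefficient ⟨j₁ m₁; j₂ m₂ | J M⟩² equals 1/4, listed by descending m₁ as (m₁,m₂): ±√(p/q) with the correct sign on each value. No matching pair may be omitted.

(-2,1): +√(1/4)

Admissible pairs with m₁+m₂ = M = -1: (-3,2), (-2,1), (-1,0), (0,-1), (1,-2)
  (m₁,m₂)=(1,-2): CG² = 2/5, CG = +√(2/5)
  (m₁,m₂)=(0,-1): CG² = 1/30, CG = −√(1/30)
  (m₁,m₂)=(-1,0): CG² = 3/20, CG = −√(3/20)
  (m₁,m₂)=(-2,1): CG² = 1/4, CG = +√(1/4)   ← matches the target
  (m₁,m₂)=(-3,2): CG² = 1/6, CG = +√(1/6)
Pairs with CG² = 1/4: (-2,1): +√(1/4)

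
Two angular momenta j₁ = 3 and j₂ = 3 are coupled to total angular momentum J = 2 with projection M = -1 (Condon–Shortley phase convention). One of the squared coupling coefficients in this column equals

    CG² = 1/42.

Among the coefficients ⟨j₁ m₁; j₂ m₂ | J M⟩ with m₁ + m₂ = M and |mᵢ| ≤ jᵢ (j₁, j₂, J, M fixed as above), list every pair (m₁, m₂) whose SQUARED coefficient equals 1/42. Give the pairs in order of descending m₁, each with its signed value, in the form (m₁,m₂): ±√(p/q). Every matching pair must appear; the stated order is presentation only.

(0,-1): +√(1/42); (-1,0): +√(1/42)

Admissible pairs with m₁+m₂ = M = -1: (-3,2), (-2,1), (-1,0), (0,-1), (1,-2), (2,-3)
  (m₁,m₂)=(2,-3): CG² = 25/84, CG = +√(25/84)
  (m₁,m₂)=(1,-2): CG² = 5/28, CG = −√(5/28)
  (m₁,m₂)=(0,-1): CG² = 1/42, CG = +√(1/42)   ← matches the target
  (m₁,m₂)=(-1,0): CG² = 1/42, CG = +√(1/42)   ← matches the target
  (m₁,m₂)=(-2,1): CG² = 5/28, CG = −√(5/28)
  (m₁,m₂)=(-3,2): CG² = 25/84, CG = +√(25/84)
Pairs with CG² = 1/42: (0,-1): +√(1/42); (-1,0): +√(1/42)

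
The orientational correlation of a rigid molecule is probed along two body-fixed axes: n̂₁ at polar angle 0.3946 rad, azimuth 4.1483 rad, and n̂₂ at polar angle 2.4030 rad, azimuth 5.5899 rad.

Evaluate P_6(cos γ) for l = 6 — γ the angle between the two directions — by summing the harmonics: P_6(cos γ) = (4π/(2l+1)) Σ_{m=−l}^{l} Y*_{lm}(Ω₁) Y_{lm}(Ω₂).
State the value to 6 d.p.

Expand P_6 via completeness: Σ_{m} conj(Y_{6,m}) at Ω₁ times Y_{6,m} at Ω₂ —
  m=-6: (0.00151 - 0.00038j) × (-0.02362 - 0.03829j) = -0.00005 - 0.00005j  (running Σ = -0.00005 - 0.00005j)
  m=-5: (-0.00409 + 0.01231j) × (0.16220 + 0.05462j) = -0.00134 + 0.00177j  (running Σ = -0.00139 + 0.00172j)
  m=-4: (-0.04132 - 0.05052j) × (-0.34287 + 0.13237j) = 0.02085 + 0.01185j  (running Σ = 0.01947 + 0.01357j)
  m=-3: (0.21618 - 0.02639j) × (0.21590 - 0.38684j) = 0.03647 - 0.08932j  (running Σ = 0.05593 - 0.07575j)
  m=-2: (-0.19847 + 0.41873j) × (0.02767 + 0.14849j) = -0.06767 - 0.01788j  (running Σ = -0.01173 - 0.09363j)
  m=-1: (-0.26580 - 0.42013j) × (0.24256 + 0.20154j) = 0.02020 - 0.15547j  (running Σ = 0.00846 - 0.24911j)
  m=0: (-0.08381 + 0.00000j) × (-0.25429 + 0.00000j) = 0.02131 + 0.00000j  (running Σ = 0.02978 - 0.24911j)
  m=1: (0.26580 - 0.42013j) × (-0.24256 + 0.20154j) = 0.02020 + 0.15547j  (running Σ = 0.04998 - 0.09363j)
  m=2: (-0.19847 - 0.41873j) × (0.02767 - 0.14849j) = -0.06767 + 0.01788j  (running Σ = -0.01769 - 0.07575j)
  m=3: (-0.21618 - 0.02639j) × (-0.21590 - 0.38684j) = 0.03647 + 0.08932j  (running Σ = 0.01877 + 0.01357j)
  m=4: (-0.04132 + 0.05052j) × (-0.34287 - 0.13237j) = 0.02085 - 0.01185j  (running Σ = 0.03963 + 0.00172j)
  m=5: (0.00409 + 0.01231j) × (-0.16220 + 0.05462j) = -0.00134 - 0.00177j  (running Σ = 0.03829 - 0.00005j)
  m=6: (0.00151 + 0.00038j) × (-0.02362 + 0.03829j) = -0.00005 + 0.00005j  (running Σ = 0.03824 + 0.00000j)
Total Σ_m = 0.03824 + 0.00000j. Multiply by 0.966644: 0.03696 + 0.00000j. P_6(cos γ) = 0.036965

0.036965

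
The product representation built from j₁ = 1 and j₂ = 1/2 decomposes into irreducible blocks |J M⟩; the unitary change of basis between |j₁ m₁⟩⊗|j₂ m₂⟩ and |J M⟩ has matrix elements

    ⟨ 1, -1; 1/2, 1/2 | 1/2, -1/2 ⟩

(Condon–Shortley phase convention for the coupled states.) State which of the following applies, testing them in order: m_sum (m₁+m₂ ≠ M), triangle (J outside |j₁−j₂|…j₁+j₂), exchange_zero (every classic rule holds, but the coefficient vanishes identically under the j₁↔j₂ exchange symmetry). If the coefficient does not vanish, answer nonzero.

m-sum: m₁+m₂ = -1+1/2 = -1/2, M = -1/2  ✓
triangle: |j₁−j₂| = 1/2 ≤ J = 1/2 ≤ j₁+j₂ = 3/2  ✓
exchange: j₁≠j₂ or m₁≠m₂ — the exchange symmetry imposes no constraint here
value check: CG = −√(2/3) = -0.816497 ≠ 0

nonzero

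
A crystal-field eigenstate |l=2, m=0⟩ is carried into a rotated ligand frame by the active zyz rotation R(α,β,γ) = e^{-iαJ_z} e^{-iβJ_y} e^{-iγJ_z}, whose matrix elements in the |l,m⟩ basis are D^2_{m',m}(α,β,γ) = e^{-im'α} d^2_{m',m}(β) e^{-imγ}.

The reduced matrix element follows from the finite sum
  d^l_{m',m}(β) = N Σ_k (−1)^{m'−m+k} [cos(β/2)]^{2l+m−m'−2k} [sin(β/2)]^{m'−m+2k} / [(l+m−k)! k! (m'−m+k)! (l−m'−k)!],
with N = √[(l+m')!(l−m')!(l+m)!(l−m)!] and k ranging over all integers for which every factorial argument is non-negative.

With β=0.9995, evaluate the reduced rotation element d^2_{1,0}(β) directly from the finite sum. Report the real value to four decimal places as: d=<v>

d=-0.5571

d^2_{1,0}(β=0.9995) via the finite sum:
c=cos(0.999500/2)=0.877702, s=sin(0.999500/2)=0.479206; N=√[6·1·2·2]=4.898979
k∈{0,1} keeps every argument non-negative
  k=0: (−1)^1·4.8990/(2)·0.8777^3·0.4792^1 = -0.793670
  k=1: (−1)^2·4.8990/(2)·0.8777^1·0.4792^3 = +0.236587
d^2_{1,0}(0.9995) = -0.793670 +0.236587 = -0.557083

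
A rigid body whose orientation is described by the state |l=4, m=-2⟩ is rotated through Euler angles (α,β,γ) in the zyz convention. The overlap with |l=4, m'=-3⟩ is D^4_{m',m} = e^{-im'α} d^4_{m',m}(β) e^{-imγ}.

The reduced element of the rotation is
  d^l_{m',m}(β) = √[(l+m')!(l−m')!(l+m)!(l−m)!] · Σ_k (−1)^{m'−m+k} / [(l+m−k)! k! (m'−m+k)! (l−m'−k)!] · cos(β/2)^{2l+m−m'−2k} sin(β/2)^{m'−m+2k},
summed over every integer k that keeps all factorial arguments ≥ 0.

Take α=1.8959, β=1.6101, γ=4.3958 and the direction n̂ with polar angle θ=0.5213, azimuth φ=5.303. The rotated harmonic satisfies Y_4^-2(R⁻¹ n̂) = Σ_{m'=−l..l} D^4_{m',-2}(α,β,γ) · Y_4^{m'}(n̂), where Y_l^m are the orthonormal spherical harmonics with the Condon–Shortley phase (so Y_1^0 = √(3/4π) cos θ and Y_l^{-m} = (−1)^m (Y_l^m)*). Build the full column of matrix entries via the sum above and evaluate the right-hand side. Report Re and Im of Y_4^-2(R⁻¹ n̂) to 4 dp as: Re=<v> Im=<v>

Re=-0.1237 Im=0.1690

Need the full column D^4_{m',-2} for m'=−4..4 at α=1.8959, β=1.6101, γ=4.3958.
cos(β/2)=0.693075, sin(β/2)=0.720865
d^4_{-4,-2}: single k=2 term ⇒ +0.304768;  D = -0.239406-0.188596i
d^4_{-3,-2}: k∈[1..2] ⇒ +0.207196 -0.672434 = -0.465238;  D = +0.156086-0.438273i
d^4_{-2,-2}: k∈[0..2] ⇒ +0.053241 -0.691149 +0.934607 = +0.296699;  D = +0.296656+0.005052i
d^4_{-1,-2}: k∈[0..2] ⇒ -0.234938 +1.270780 -0.916488 = +0.119355;  D = -0.036191-0.113735i
d^4_{0,-2}: k∈[0..2] ⇒ +0.546401 -1.576260 +0.639450 = -0.390409;  D = +0.314729-0.231009i
d^4_{1,-2}: k∈[0..2] ⇒ -0.847187 +1.374732 -0.297437 = +0.230108;  D = +0.188275+0.132295i
d^4_{2,-2}: k∈[0..2] ⇒ +0.934607 -0.808848 +0.072918 = +0.198677;  D = +0.056319-0.190528i
d^4_{3,-2}: k∈[0..1] ⇒ -0.727440 +0.262315 = -0.465125;  D = +0.464794-0.017528i
d^4_{4,-2}: single k=0 term ⇒ +0.356668;  D = +0.126578+0.333452i
Y_4^{m'}(θ=0.5213,φ=5.303) and Σ D·Y over m':
  (-0.2394-0.1886i)·(-0.0194-0.0191i)  (+0.1561-0.4383i)·(-0.1314+0.0268i)  (+0.2967+0.0051i)·(-0.1344+0.3273i)  (-0.0362-0.1137i)·(+0.2576+0.3842i)  (+0.3147-0.2310i)·(+0.0246+0.0000i)  (+0.1883+0.1323i)·(-0.2576+0.3842i)  (+0.0563-0.1905i)·(-0.1344-0.3273i)  (+0.4648-0.0175i)·(+0.1314+0.0268i)  (+0.1266+0.3335i)·(-0.0194+0.0191i)
Y_4^-2(R⁻¹ n̂) = -0.123684+0.169035i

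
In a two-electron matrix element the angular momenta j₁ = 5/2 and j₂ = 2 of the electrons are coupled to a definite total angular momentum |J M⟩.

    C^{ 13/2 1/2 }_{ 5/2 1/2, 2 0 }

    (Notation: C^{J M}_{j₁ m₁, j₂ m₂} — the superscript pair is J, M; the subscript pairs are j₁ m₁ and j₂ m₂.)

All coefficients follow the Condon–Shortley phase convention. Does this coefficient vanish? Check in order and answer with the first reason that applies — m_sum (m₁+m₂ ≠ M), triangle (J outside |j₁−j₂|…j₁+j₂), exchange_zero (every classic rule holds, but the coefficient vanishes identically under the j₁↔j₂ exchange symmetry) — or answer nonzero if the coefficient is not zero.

m-sum: m₁+m₂ = 1/2+0 = 1/2, M = 1/2  ✓
triangle: need |j₁−j₂| ≤ J ≤ j₁+j₂, i.e. J ∈ [1/2, 9/2]; J = 13/2 is outside ✗ ⇒ coefficient is 0

triangle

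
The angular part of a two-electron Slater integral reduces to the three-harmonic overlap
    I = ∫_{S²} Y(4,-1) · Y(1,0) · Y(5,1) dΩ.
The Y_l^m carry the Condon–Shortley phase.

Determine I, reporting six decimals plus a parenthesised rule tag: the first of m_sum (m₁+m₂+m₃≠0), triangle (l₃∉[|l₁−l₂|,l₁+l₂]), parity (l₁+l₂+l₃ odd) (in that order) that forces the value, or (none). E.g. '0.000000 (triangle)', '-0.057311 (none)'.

-0.240571 (none)

Checks pass: Σm=0; 10 even; l₃=5∈[3,5].
(2·4+1)(2·1+1)(2·5+1) = 297
Δ: 0! 8! 2! / 11! → 1/495
sum: t=0:+1/576 = 1/576
3j²(4 1 5; 0 0 0) = Δ·Π!·Σ² = 5/99  (sign -1)
sum: t=0:+1/720 = 1/720
3j²(4 1 5; -1 0 1) = Δ·Π!·Σ² = 8/165  (sign +1)
combine: 4πI² = 297·5/99·8/165 = 8/11
take √, sign -1: I = -0.24057125
No selection rule forces the value: the integral is nonzero (none).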